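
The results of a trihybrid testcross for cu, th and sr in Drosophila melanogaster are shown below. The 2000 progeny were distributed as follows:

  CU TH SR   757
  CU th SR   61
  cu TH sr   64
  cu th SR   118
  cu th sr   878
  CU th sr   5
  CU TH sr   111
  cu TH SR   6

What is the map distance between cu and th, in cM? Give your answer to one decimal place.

The two most frequent reciprocal classes, cu th sr and CU TH SR, are the parental types, so the F1 was cu th sr / CU TH SR.
The two rarest classes, CU th sr and cu TH SR, are the double crossovers. Comparing them with the parentals, only the cu allele has switched, so cu is the middle locus and the order is sr – cu – th.
Crossovers in the cu–th interval produce the single-crossover classes cu TH sr and CU th SR (64 + 61 = 125) plus the double crossovers (11).
RF(cu–th) = (125 + 11) / 2000 = 136/2000 = 0.0680 → 6.8 cM.

6.8 cM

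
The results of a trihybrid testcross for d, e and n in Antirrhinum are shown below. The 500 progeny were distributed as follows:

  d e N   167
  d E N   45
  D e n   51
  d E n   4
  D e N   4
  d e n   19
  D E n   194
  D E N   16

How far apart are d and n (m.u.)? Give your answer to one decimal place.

8.6 m.u.

The two most frequent reciprocal classes, D E n and d e N, are the parental types, so the F1 was D E n / d e N.
The two rarest classes, d E n and D e N, are the double crossovers. Comparing them with the parentals, only the d allele has switched, so d is the middle locus and the order is n – d – e.
Crossovers in the n–d interval produce the single-crossover classes D E N and d e n (16 + 19 = 35) plus the double crossovers (8).
RF(n–d) = (35 + 8) / 500 = 43/500 = 0.0860 → 8.6 m.u.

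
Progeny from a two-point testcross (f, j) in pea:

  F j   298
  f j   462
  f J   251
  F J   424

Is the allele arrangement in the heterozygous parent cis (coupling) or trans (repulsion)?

cis

The two most frequent classes are F J (424) and f j (462); these are the parental (non-recombinant) types.
So the F1 carried F J on one chromosome and f j on the other — the recessive alleles are on the same chromosome (cis / coupling).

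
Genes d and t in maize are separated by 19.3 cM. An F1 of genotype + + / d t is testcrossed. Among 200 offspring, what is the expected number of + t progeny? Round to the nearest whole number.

19

A map distance of 19.3 cM corresponds to a recombination frequency of 0.193.
The F1 is + + / d t, so + t is a recombinant gamete class with expected frequency r/2 = 0.193/2 = 0.0965.
Expected number = 0.0965 × 200 = 19.30 ≈ 19.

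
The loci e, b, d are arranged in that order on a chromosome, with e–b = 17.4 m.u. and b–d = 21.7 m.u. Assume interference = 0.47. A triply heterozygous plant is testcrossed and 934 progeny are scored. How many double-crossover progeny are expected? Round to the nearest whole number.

Map distances give recombination frequencies of 0.174 and 0.217 for the two intervals.
With interference 0.47 (so coincidence = 0.53), expected double-crossover frequency = 0.174 × 0.217 × 0.53 = 0.02001.
Expected number = 0.02001 × 934 = 18.69 ≈ 19.

19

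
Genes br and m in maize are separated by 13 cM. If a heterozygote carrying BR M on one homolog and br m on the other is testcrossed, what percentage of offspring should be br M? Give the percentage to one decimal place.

A map distance of 13 cM corresponds to a recombination frequency of 0.130.
The F1 is BR M / br m, so br M is a recombinant gamete class with expected frequency r/2 = 0.130/2 = 0.0650.
That is 0.0650 = 6.5% of the progeny.

6.5%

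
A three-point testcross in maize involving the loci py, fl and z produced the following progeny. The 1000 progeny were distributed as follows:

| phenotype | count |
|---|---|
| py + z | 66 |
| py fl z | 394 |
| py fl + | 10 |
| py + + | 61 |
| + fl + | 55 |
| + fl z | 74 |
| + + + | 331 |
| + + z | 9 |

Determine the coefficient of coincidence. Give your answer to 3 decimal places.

0.881

The two most frequent reciprocal classes, + + + and py fl z, are the parental types, so the F1 was + + + / py fl z.
The two rarest classes, + + z and py fl +, are the double crossovers. Comparing them with the parentals, only the z allele has switched, so z is the middle locus and the order is py – z – fl.
py–z: (135 + 19)/1000 = 0.1540; z–fl: (121 + 19)/1000 = 0.1400.
Expected DCO frequency = 0.1540 × 0.1400 ≈ 0.02156; observed = 19/1000 ≈ 0.01900.
Coefficient of coincidence = 0.01900/0.02156 ≈ 0.881.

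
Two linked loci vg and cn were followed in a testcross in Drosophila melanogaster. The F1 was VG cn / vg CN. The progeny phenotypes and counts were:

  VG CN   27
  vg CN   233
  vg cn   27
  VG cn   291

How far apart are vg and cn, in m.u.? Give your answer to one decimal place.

9.3 m.u.

The recombinant classes are VG CN and vg cn: 27 + 27 = 54.
Recombination frequency = 54/578 = 0.0934 ≈ 9.3%, i.e. 9.3 m.u.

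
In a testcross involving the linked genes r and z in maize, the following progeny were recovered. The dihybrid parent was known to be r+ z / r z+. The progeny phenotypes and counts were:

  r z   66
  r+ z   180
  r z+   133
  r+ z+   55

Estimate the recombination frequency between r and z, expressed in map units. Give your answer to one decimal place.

27.9 map units

The recombinant classes are r+ z+ and r z: 55 + 66 = 121.
Recombination frequency = 121/434 = 0.2788 ≈ 27.9%, i.e. 27.9 map units.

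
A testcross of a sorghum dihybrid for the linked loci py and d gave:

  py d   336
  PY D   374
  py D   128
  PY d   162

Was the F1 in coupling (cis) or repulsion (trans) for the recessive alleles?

The two most frequent classes are PY D (374) and py d (336); these are the parental (non-recombinant) types.
So the F1 carried PY D on one chromosome and py d on the other — the recessive alleles are on the same chromosome (cis / coupling).

cis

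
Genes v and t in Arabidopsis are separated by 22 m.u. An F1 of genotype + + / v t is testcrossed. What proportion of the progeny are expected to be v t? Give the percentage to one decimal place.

39.0%

A map distance of 22 m.u. corresponds to a recombination frequency of 0.220.
The F1 is + + / v t, so v t is a parental gamete class with expected frequency (1 − r)/2 = 0.780/2 = 0.3900.
That is 0.3900 = 39.0% of the progeny.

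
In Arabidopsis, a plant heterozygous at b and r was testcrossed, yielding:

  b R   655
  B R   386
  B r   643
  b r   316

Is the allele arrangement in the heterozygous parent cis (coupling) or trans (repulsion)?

trans

The two most frequent classes are B r (643) and b R (655); these are the parental (non-recombinant) types.
So the F1 carried B r on one chromosome and b R on the other — the recessive alleles are on opposite chromosomes (trans / repulsion).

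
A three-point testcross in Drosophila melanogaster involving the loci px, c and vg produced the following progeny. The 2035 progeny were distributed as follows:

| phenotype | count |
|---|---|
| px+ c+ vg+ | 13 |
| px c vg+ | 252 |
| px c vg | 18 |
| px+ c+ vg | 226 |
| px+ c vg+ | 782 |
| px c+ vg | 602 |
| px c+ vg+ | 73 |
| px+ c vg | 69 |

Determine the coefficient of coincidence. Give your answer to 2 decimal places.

The two most frequent reciprocal classes, px c+ vg and px+ c vg+, are the parental types, so the F1 was px c+ vg / px+ c vg+.
The two rarest classes, px c vg and px+ c+ vg+, are the double crossovers. Comparing them with the parentals, only the c allele has switched, so c is the middle locus and the order is px – c – vg.
px–c: (478 + 31)/2035 = 0.2501; c–vg: (142 + 31)/2035 = 0.0850.
Expected DCO frequency = 0.2501 × 0.0850 ≈ 0.02126; observed = 31/2035 ≈ 0.01523.
Coefficient of coincidence = 0.01523/0.02126 ≈ 0.72.

0.72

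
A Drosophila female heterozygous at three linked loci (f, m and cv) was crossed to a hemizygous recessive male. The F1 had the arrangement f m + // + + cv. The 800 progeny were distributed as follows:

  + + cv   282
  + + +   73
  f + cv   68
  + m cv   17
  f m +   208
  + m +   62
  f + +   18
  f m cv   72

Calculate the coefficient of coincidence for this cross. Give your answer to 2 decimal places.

0.94

The two rarest classes, f + + and + m cv, are the double crossovers. Comparing them with the parentals, only the m allele has switched, so m is the middle locus and the order is cv – m – f.
cv–m: (145 + 35)/800 = 0.2250; m–f: (130 + 35)/800 = 0.2062.
Expected DCO frequency = 0.2250 × 0.2062 ≈ 0.04639; observed = 35/800 ≈ 0.04375.
Coefficient of coincidence = 0.04375/0.04639 ≈ 0.94.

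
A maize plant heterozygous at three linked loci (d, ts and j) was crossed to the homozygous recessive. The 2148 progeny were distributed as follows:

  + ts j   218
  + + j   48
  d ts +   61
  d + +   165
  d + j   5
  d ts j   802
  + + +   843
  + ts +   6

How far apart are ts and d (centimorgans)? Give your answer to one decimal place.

The two most frequent reciprocal classes, d ts j and + + +, are the parental types, so the F1 was d ts j / + + +.
The two rarest classes, d + j and + ts +, are the double crossovers. Comparing them with the parentals, only the ts allele has switched, so ts is the middle locus and the order is d – ts – j.
Crossovers in the d–ts interval produce the single-crossover classes + ts j and d + + (218 + 165 = 383) plus the double crossovers (11).
RF(d–ts) = (383 + 11) / 2148 = 394/2148 = 0.1834 → 18.3 centimorgans.

18.3 centimorgans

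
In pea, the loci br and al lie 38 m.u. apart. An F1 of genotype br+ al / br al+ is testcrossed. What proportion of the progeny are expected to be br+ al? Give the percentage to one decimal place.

31.0%

A map distance of 38 m.u. corresponds to a recombination frequency of 0.380.
The F1 is br+ al / br al+, so br+ al is a parental gamete class with expected frequency (1 − r)/2 = 0.620/2 = 0.3100.
That is 0.3100 = 31.0% of the progeny.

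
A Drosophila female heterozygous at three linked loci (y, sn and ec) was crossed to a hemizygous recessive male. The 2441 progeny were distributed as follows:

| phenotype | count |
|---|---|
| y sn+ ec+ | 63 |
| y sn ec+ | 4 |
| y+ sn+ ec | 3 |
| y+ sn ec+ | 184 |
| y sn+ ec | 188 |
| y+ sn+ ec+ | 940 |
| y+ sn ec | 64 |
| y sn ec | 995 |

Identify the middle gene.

ec

The two most frequent reciprocal classes, y+ sn+ ec+ and y sn ec, are the parental types, so the F1 was y+ sn+ ec+ / y sn ec.
The two rarest classes, y+ sn+ ec and y sn ec+, are the double crossovers. Comparing them with the parentals, only the ec allele has switched, so ec is the middle locus and the order is sn – ec – y.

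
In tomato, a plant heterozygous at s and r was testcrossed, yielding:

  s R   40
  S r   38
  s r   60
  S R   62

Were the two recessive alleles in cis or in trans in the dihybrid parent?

cis

The two most frequent classes are S R (62) and s r (60); these are the parental (non-recombinant) types.
So the F1 carried S R on one chromosome and s r on the other — the recessive alleles are on the same chromosome (cis / coupling).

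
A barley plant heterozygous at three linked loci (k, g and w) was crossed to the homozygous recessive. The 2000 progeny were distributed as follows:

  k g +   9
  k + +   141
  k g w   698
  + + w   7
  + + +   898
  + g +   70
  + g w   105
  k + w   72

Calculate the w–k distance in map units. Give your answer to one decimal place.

13.1 map units

The two most frequent reciprocal classes, + + + and k g w, are the parental types, so the F1 was + + + / k g w.
The two rarest classes, + + w and k g +, are the double crossovers. Comparing them with the parentals, only the w allele has switched, so w is the middle locus and the order is g – w – k.
Crossovers in the w–k interval produce the single-crossover classes k + + and + g w (141 + 105 = 246) plus the double crossovers (16).
RF(w–k) = (246 + 16) / 2000 = 262/2000 = 0.1310 → 13.1 map units.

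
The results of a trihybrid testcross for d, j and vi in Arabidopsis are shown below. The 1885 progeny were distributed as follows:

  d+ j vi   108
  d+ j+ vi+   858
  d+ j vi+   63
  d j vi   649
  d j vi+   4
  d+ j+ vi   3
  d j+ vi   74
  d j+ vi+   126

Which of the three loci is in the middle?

vi

The two most frequent reciprocal classes, d j vi and d+ j+ vi+, are the parental types, so the F1 was d j vi / d+ j+ vi+.
The two rarest classes, d j vi+ and d+ j+ vi, are the double crossovers. Comparing them with the parentals, only the vi allele has switched, so vi is the middle locus and the order is d – vi – j.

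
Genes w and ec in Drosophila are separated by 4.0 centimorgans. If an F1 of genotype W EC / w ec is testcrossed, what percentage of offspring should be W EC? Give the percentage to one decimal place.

A map distance of 4.0 centimorgans corresponds to a recombination frequency of 0.040.
The F1 is W EC / w ec, so W EC is a parental gamete class with expected frequency (1 − r)/2 = 0.960/2 = 0.4800.
That is 0.4800 = 48.0% of the progeny.

48.0%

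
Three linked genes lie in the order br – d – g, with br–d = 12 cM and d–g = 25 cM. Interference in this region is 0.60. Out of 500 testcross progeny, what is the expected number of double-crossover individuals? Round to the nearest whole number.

Map distances give recombination frequencies of 0.120 and 0.250 for the two intervals.
With interference 0.60 (so coincidence = 0.40), expected double-crossover frequency = 0.120 × 0.250 × 0.40 = 0.01200.
Expected number = 0.01200 × 500 = 6.00 ≈ 6.

6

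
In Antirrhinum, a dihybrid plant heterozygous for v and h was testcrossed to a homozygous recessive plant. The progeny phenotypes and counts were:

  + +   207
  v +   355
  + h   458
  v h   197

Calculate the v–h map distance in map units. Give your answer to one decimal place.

The two most frequent classes, + h (458) and v + (355), are the parental types, so the F1 was + h / v +.
The recombinant classes are + + and v h: 207 + 197 = 404.
Recombination frequency = 404/1217 = 0.3320 ≈ 33.2%, i.e. 33.2 map units.

33.2 map units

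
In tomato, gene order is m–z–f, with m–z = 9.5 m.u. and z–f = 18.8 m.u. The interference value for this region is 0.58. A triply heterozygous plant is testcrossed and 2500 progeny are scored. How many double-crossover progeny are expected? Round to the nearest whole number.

19

Map distances give recombination frequencies of 0.095 and 0.188 for the two intervals.
With interference 0.58 (so coincidence = 0.42), expected double-crossover frequency = 0.095 × 0.188 × 0.42 = 0.00750.
Expected number = 0.00750 × 2500 = 18.75 ≈ 19.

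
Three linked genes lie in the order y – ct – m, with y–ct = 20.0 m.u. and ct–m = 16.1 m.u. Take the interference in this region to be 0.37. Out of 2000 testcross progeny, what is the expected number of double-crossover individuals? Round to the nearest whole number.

41

Map distances give recombination frequencies of 0.200 and 0.161 for the two intervals.
With interference 0.37 (so coincidence = 0.63), expected double-crossover frequency = 0.200 × 0.161 × 0.63 = 0.02029.
Expected number = 0.02029 × 2000 = 40.57 ≈ 41.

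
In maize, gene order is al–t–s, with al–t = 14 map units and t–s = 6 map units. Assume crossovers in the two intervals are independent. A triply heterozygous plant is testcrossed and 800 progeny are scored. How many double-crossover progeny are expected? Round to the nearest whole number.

7

Map distances give recombination frequencies of 0.140 and 0.060 for the two intervals.
With no interference, expected double-crossover frequency = 0.140 × 0.060 = 0.00840.
Expected number = 0.00840 × 800 = 6.72 ≈ 7.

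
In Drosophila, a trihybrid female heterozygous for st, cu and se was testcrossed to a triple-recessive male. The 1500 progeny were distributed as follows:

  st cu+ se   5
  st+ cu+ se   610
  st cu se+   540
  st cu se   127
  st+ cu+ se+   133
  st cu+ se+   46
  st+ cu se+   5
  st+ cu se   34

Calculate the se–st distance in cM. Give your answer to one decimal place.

The two most frequent reciprocal classes, st+ cu+ se and st cu se+, are the parental types, so the F1 was st+ cu+ se / st cu se+.
The two rarest classes, st cu+ se and st+ cu se+, are the double crossovers. Comparing them with the parentals, only the st allele has switched, so st is the middle locus and the order is se – st – cu.
Crossovers in the se–st interval produce the single-crossover classes st+ cu+ se+ and st cu se (133 + 127 = 260) plus the double crossovers (10).
RF(se–st) = (260 + 10) / 1500 = 270/1500 = 0.1800 → 18.0 cM.

18.0 cM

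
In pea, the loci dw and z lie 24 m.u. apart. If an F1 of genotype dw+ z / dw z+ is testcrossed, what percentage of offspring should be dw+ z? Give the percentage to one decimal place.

38.0%

A map distance of 24 m.u. corresponds to a recombination frequency of 0.240.
The F1 is dw+ z / dw z+, so dw+ z is a parental gamete class with expected frequency (1 − r)/2 = 0.760/2 = 0.3800.
That is 0.3800 = 38.0% of the progeny.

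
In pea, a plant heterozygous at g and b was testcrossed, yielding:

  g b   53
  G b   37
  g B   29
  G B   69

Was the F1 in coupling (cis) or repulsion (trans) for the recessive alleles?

The two most frequent classes are G B (69) and g b (53); these are the parental (non-recombinant) types.
So the F1 carried G B on one chromosome and g b on the other — the recessive alleles are on the same chromosome (cis / coupling).

cis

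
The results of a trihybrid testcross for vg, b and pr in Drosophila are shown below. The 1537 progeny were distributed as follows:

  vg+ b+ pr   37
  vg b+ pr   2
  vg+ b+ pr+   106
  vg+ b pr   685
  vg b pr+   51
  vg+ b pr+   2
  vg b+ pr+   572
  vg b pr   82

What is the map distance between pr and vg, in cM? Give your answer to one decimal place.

The two most frequent reciprocal classes, vg+ b pr and vg b+ pr+, are the parental types, so the F1 was vg+ b pr / vg b+ pr+.
The two rarest classes, vg+ b pr+ and vg b+ pr, are the double crossovers. Comparing them with the parentals, only the pr allele has switched, so pr is the middle locus and the order is b – pr – vg.
Crossovers in the pr–vg interval produce the single-crossover classes vg b pr and vg+ b+ pr+ (82 + 106 = 188) plus the double crossovers (4).
RF(pr–vg) = (188 + 4) / 1537 = 192/1537 = 0.1249 → 12.5 cM.

12.5 cM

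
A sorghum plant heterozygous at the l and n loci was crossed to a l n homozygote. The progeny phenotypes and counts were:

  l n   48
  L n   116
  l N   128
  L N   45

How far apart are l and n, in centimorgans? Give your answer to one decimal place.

The two most frequent classes, L n (116) and l N (128), are the parental types, so the F1 was L n / l N.
The recombinant classes are L N and l n: 45 + 48 = 93.
Recombination frequency = 93/337 = 0.2760 ≈ 27.6%, i.e. 27.6 centimorgans.

27.6 centimorgans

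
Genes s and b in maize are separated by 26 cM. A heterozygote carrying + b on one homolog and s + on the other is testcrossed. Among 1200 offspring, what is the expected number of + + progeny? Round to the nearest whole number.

A map distance of 26 cM corresponds to a recombination frequency of 0.260.
The F1 is + b / s +, so + + is a recombinant gamete class with expected frequency r/2 = 0.260/2 = 0.1300.
Expected number = 0.1300 × 1200 = 156.00 ≈ 156.

156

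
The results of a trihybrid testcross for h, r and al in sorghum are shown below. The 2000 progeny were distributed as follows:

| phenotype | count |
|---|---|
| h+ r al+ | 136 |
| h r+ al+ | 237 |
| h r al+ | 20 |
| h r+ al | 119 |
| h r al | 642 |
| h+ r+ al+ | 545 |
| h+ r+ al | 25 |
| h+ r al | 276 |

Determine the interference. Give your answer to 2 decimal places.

0.46

The two most frequent reciprocal classes, h r al and h+ r+ al+, are the parental types, so the F1 was h r al / h+ r+ al+.
The two rarest classes, h r al+ and h+ r+ al, are the double crossovers. Comparing them with the parentals, only the al allele has switched, so al is the middle locus and the order is h – al – r.
h–al: (513 + 45)/2000 = 0.2790; al–r: (255 + 45)/2000 = 0.1500.
Expected DCO frequency = 0.2790 × 0.1500 ≈ 0.04185; observed = 45/2000 ≈ 0.02250.
Coefficient of coincidence = 0.02250/0.04185 ≈ 0.54; interference = 1 − 0.54 = 0.46.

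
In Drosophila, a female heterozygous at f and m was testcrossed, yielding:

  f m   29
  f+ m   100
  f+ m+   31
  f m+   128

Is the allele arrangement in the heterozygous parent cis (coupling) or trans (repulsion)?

trans

The two most frequent classes are f+ m (100) and f m+ (128); these are the parental (non-recombinant) types.
So the F1 carried f+ m on one chromosome and f m+ on the other — the recessive alleles are on opposite chromosomes (trans / repulsion).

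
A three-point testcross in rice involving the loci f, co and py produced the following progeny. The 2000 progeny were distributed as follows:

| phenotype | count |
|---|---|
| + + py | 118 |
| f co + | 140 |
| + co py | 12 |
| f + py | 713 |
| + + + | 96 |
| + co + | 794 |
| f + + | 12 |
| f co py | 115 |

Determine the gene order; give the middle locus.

py

The two most frequent reciprocal classes, f + py and + co +, are the parental types, so the F1 was f + py / + co +.
The two rarest classes, f + + and + co py, are the double crossovers. Comparing them with the parentals, only the py allele has switched, so py is the middle locus and the order is f – py – co.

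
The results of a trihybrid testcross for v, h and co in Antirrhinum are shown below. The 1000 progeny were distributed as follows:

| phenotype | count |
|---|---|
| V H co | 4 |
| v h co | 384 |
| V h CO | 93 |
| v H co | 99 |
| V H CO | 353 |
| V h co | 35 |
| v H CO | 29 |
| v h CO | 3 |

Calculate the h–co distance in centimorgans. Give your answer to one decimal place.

19.9 centimorgans

The two most frequent reciprocal classes, V H CO and v h co, are the parental types, so the F1 was V H CO / v h co.
The two rarest classes, V H co and v h CO, are the double crossovers. Comparing them with the parentals, only the co allele has switched, so co is the middle locus and the order is h – co – v.
Crossovers in the h–co interval produce the single-crossover classes V h CO and v H co (93 + 99 = 192) plus the double crossovers (7).
RF(h–co) = (192 + 7) / 1000 = 199/1000 = 0.1990 → 19.9 centimorgans.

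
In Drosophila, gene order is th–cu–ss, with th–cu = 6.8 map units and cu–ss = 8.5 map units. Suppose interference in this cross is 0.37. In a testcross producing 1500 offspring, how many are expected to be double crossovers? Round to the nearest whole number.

5

Map distances give recombination frequencies of 0.068 and 0.085 for the two intervals.
With interference 0.37 (so coincidence = 0.63), expected double-crossover frequency = 0.068 × 0.085 × 0.63 = 0.00364.
Expected number = 0.00364 × 1500 = 5.46 ≈ 5.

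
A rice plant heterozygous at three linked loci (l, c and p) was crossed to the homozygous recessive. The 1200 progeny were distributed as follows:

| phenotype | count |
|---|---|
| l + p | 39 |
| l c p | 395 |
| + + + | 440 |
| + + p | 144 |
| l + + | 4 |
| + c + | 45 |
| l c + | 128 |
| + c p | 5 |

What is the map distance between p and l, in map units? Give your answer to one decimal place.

The two most frequent reciprocal classes, l c p and + + +, are the parental types, so the F1 was l c p / + + +.
The two rarest classes, + c p and l + +, are the double crossovers. Comparing them with the parentals, only the l allele has switched, so l is the middle locus and the order is c – l – p.
Crossovers in the l–p interval produce the single-crossover classes l c + and + + p (128 + 144 = 272) plus the double crossovers (9).
RF(l–p) = (272 + 9) / 1200 = 281/1200 = 0.2342 → 23.4 map units.

23.4 map units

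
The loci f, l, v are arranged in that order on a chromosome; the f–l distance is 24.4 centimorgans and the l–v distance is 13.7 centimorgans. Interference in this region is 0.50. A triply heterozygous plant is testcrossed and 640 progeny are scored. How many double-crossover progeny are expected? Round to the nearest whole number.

11

Map distances give recombination frequencies of 0.244 and 0.137 for the two intervals.
With interference 0.50 (so coincidence = 0.50), expected double-crossover frequency = 0.244 × 0.137 × 0.50 = 0.01671.
Expected number = 0.01671 × 640 = 10.70 ≈ 11.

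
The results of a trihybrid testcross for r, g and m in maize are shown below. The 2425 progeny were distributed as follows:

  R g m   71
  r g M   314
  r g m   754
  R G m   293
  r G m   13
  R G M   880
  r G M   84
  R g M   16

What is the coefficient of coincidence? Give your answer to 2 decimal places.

0.60

The two most frequent reciprocal classes, R G M and r g m, are the parental types, so the F1 was R G M / r g m.
The two rarest classes, R g M and r G m, are the double crossovers. Comparing them with the parentals, only the g allele has switched, so g is the middle locus and the order is m – g – r.
m–g: (607 + 29)/2425 = 0.2623; g–r: (155 + 29)/2425 = 0.0759.
Expected DCO frequency = 0.2623 × 0.0759 ≈ 0.01991; observed = 29/2425 ≈ 0.01196.
Coefficient of coincidence = 0.01196/0.01991 ≈ 0.60.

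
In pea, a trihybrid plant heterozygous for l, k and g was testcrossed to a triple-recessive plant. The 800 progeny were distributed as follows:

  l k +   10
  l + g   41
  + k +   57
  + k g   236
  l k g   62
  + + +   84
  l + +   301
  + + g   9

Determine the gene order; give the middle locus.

The two most frequent reciprocal classes, + k g and l + +, are the parental types, so the F1 was + k g / l + +.
The two rarest classes, + + g and l k +, are the double crossovers. Comparing them with the parentals, only the k allele has switched, so k is the middle locus and the order is g – k – l.

k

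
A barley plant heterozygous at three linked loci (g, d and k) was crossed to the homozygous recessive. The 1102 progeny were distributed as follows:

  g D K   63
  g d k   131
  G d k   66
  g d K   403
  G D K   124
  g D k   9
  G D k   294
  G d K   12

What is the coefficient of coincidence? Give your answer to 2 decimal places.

0.56

The two most frequent reciprocal classes, G D k and g d K, are the parental types, so the F1 was G D k / g d K.
The two rarest classes, g D k and G d K, are the double crossovers. Comparing them with the parentals, only the g allele has switched, so g is the middle locus and the order is d – g – k.
d–g: (129 + 21)/1102 = 0.1361; g–k: (255 + 21)/1102 = 0.2505.
Expected DCO frequency = 0.1361 × 0.2505 ≈ 0.03409; observed = 21/1102 ≈ 0.01906.
Coefficient of coincidence = 0.01906/0.03409 ≈ 0.56.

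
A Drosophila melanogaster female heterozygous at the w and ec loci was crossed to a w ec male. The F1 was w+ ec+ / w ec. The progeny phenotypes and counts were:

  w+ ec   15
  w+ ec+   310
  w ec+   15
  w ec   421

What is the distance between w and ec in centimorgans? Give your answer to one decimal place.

The recombinant classes are w+ ec and w ec+: 15 + 15 = 30.
Recombination frequency = 30/761 = 0.0394 ≈ 3.9%, i.e. 3.9 centimorgans.

3.9 centimorgans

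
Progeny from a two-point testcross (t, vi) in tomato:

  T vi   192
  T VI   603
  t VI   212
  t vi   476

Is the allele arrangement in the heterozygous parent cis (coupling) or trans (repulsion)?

The two most frequent classes are T VI (603) and t vi (476); these are the parental (non-recombinant) types.
So the F1 carried T VI on one chromosome and t vi on the other — the recessive alleles are on the same chromosome (cis / coupling).

cis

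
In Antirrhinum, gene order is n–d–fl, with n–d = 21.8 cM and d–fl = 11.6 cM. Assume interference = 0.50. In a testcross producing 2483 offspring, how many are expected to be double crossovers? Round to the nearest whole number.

Map distances give recombination frequencies of 0.218 and 0.116 for the two intervals.
With interference 0.50 (so coincidence = 0.50), expected double-crossover frequency = 0.218 × 0.116 × 0.50 = 0.01264.
Expected number = 0.01264 × 2483 = 31.40 ≈ 31.

31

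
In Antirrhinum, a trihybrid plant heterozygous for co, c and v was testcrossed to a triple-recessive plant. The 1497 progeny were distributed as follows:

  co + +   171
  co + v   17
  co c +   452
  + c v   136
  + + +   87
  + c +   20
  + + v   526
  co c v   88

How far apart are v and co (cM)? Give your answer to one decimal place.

The two most frequent reciprocal classes, + + v and co c +, are the parental types, so the F1 was + + v / co c +.
The two rarest classes, co + v and + c +, are the double crossovers. Comparing them with the parentals, only the co allele has switched, so co is the middle locus and the order is c – co – v.
Crossovers in the co–v interval produce the single-crossover classes + + + and co c v (87 + 88 = 175) plus the double crossovers (37).
RF(co–v) = (175 + 37) / 1497 = 212/1497 = 0.1416 → 14.2 cM.

14.2 cM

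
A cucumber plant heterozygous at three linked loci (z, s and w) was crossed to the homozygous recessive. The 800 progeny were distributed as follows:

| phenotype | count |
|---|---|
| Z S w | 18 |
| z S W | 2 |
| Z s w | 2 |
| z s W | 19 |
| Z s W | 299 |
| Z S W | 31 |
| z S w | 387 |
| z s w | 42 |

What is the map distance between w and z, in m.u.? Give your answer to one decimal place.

The two most frequent reciprocal classes, z S w and Z s W, are the parental types, so the F1 was z S w / Z s W.
The two rarest classes, z S W and Z s w, are the double crossovers. Comparing them with the parentals, only the w allele has switched, so w is the middle locus and the order is s – w – z.
Crossovers in the w–z interval produce the single-crossover classes Z S w and z s W (18 + 19 = 37) plus the double crossovers (4).
RF(w–z) = (37 + 4) / 800 = 41/800 = 0.0512 → 5.1 m.u.

5.1 m.u.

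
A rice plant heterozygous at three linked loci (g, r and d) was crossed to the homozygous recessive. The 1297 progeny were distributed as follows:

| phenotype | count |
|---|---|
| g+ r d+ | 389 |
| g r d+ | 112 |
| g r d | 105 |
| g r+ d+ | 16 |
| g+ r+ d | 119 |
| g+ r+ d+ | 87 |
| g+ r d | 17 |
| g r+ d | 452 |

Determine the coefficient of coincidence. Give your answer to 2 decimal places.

0.72

The two most frequent reciprocal classes, g+ r d+ and g r+ d, are the parental types, so the F1 was g+ r d+ / g r+ d.
The two rarest classes, g+ r d and g r+ d+, are the double crossovers. Comparing them with the parentals, only the d allele has switched, so d is the middle locus and the order is r – d – g.
r–d: (192 + 33)/1297 = 0.1735; d–g: (231 + 33)/1297 = 0.2035.
Expected DCO frequency = 0.1735 × 0.2035 ≈ 0.03531; observed = 33/1297 ≈ 0.02544.
Coefficient of coincidence = 0.02544/0.03531 ≈ 0.72.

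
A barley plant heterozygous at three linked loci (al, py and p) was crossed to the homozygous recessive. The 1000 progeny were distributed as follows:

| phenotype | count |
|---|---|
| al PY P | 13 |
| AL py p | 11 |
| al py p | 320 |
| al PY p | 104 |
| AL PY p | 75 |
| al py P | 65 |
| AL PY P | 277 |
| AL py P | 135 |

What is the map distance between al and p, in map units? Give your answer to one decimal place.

16.4 map units

The two most frequent reciprocal classes, AL PY P and al py p, are the parental types, so the F1 was AL PY P / al py p.
The two rarest classes, al PY P and AL py p, are the double crossovers. Comparing them with the parentals, only the al allele has switched, so al is the middle locus and the order is py – al – p.
Crossovers in the al–p interval produce the single-crossover classes AL PY p and al py P (75 + 65 = 140) plus the double crossovers (24).
RF(al–p) = (140 + 24) / 1000 = 164/1000 = 0.1640 → 16.4 map units.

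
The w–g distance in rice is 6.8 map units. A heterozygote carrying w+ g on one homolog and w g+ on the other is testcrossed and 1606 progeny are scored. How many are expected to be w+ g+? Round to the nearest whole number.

A map distance of 6.8 map units corresponds to a recombination frequency of 0.068.
The F1 is w+ g / w g+, so w+ g+ is a recombinant gamete class with expected frequency r/2 = 0.068/2 = 0.0340.
Expected number = 0.0340 × 1606 = 54.60 ≈ 55.

55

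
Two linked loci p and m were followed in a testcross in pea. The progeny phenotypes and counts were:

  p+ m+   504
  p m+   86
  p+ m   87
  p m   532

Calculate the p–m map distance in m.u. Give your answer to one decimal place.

14.3 m.u.

The two most frequent classes, p+ m+ (504) and p m (532), are the parental types, so the F1 was p+ m+ / p m.
The recombinant classes are p+ m and p m+: 87 + 86 = 173.
Recombination frequency = 173/1209 = 0.1431 ≈ 14.3%, i.e. 14.3 m.u.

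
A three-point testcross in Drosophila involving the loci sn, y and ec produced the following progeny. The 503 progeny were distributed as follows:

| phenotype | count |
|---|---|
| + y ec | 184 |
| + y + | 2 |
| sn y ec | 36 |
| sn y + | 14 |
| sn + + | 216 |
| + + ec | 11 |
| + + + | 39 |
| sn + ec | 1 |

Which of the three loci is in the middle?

ec

The two most frequent reciprocal classes, sn + + and + y ec, are the parental types, so the F1 was sn + + / + y ec.
The two rarest classes, sn + ec and + y +, are the double crossovers. Comparing them with the parentals, only the ec allele has switched, so ec is the middle locus and the order is y – ec – sn.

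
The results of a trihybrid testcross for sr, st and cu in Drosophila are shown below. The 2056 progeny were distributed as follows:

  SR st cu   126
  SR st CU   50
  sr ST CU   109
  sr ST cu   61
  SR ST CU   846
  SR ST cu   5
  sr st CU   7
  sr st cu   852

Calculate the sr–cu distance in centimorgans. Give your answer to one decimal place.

The two most frequent reciprocal classes, sr st cu and SR ST CU, are the parental types, so the F1 was sr st cu / SR ST CU.
The two rarest classes, sr st CU and SR ST cu, are the double crossovers. Comparing them with the parentals, only the cu allele has switched, so cu is the middle locus and the order is st – cu – sr.
Crossovers in the cu–sr interval produce the single-crossover classes SR st cu and sr ST CU (126 + 109 = 235) plus the double crossovers (12).
RF(cu–sr) = (235 + 12) / 2056 = 247/2056 = 0.1201 → 12.0 centimorgans.

12.0 centimorgans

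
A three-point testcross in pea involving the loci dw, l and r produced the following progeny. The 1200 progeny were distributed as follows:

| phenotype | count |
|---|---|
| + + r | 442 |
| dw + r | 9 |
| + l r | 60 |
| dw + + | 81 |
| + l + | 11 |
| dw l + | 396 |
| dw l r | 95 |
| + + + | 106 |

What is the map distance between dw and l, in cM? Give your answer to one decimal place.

13.4 cM

The two most frequent reciprocal classes, dw l + and + + r, are the parental types, so the F1 was dw l + / + + r.
The two rarest classes, + l + and dw + r, are the double crossovers. Comparing them with the parentals, only the dw allele has switched, so dw is the middle locus and the order is r – dw – l.
Crossovers in the dw–l interval produce the single-crossover classes dw + + and + l r (81 + 60 = 141) plus the double crossovers (20).
RF(dw–l) = (141 + 20) / 1200 = 161/1200 = 0.1342 → 13.4 cM.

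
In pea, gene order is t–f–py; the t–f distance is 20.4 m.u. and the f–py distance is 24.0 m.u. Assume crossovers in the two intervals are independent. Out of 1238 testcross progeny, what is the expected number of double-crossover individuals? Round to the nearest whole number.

Map distances give recombination frequencies of 0.204 and 0.240 for the two intervals.
With no interference, expected double-crossover frequency = 0.204 × 0.240 = 0.04896.
Expected number = 0.04896 × 1238 = 60.61 ≈ 61.

61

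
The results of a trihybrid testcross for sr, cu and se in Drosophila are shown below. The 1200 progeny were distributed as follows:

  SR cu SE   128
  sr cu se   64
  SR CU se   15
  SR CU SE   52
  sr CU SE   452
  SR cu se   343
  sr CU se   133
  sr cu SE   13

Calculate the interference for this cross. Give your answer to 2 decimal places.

The two most frequent reciprocal classes, sr CU SE and SR cu se, are the parental types, so the F1 was sr CU SE / SR cu se.
The two rarest classes, sr cu SE and SR CU se, are the double crossovers. Comparing them with the parentals, only the cu allele has switched, so cu is the middle locus and the order is se – cu – sr.
se–cu: (261 + 28)/1200 = 0.2408; cu–sr: (116 + 28)/1200 = 0.1200.
Expected DCO frequency = 0.2408 × 0.1200 ≈ 0.02890; observed = 28/1200 ≈ 0.02333.
Coefficient of coincidence = 0.02333/0.02890 ≈ 0.81; interference = 1 − 0.81 = 0.19.

0.19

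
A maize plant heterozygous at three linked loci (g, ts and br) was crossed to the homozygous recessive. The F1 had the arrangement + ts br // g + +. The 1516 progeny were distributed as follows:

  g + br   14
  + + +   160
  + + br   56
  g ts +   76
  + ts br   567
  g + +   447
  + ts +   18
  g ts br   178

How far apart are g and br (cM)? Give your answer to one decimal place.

The two rarest classes, + ts + and g + br, are the double crossovers. Comparing them with the parentals, only the br allele has switched, so br is the middle locus and the order is g – br – ts.
Crossovers in the g–br interval produce the single-crossover classes g ts br and + + + (178 + 160 = 338) plus the double crossovers (32).
RF(g–br) = (338 + 32) / 1516 = 370/1516 = 0.2441 → 24.4 cM.

24.4 cM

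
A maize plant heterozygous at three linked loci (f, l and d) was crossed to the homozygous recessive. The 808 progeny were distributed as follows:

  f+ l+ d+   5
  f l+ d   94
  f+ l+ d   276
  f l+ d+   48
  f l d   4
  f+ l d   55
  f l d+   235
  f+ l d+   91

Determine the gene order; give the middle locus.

d

The two most frequent reciprocal classes, f+ l+ d and f l d+, are the parental types, so the F1 was f+ l+ d / f l d+.
The two rarest classes, f+ l+ d+ and f l d, are the double crossovers. Comparing them with the parentals, only the d allele has switched, so d is the middle locus and the order is f – d – l.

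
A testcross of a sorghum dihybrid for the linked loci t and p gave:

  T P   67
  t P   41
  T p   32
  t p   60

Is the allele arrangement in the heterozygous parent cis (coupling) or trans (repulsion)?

cis

The two most frequent classes are T P (67) and t p (60); these are the parental (non-recombinant) types.
So the F1 carried T P on one chromosome and t p on the other — the recessive alleles are on the same chromosome (cis / coupling).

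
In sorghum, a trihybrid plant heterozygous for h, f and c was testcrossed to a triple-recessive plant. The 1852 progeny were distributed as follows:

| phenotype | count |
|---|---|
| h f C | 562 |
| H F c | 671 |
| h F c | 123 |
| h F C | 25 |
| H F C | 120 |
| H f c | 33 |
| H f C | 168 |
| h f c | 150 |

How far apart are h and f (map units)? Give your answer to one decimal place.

The two most frequent reciprocal classes, H F c and h f C, are the parental types, so the F1 was H F c / h f C.
The two rarest classes, H f c and h F C, are the double crossovers. Comparing them with the parentals, only the f allele has switched, so f is the middle locus and the order is h – f – c.
Crossovers in the h–f interval produce the single-crossover classes h F c and H f C (123 + 168 = 291) plus the double crossovers (58).
RF(h–f) = (291 + 58) / 1852 = 349/1852 = 0.1884 → 18.8 map units.

18.8 map units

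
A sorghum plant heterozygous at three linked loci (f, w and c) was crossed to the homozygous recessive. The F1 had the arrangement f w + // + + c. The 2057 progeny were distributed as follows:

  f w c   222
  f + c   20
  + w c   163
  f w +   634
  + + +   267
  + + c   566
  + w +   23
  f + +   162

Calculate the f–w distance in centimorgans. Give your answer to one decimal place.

The two rarest classes, + w + and f + c, are the double crossovers. Comparing them with the parentals, only the f allele has switched, so f is the middle locus and the order is c – f – w.
Crossovers in the f–w interval produce the single-crossover classes f + + and + w c (162 + 163 = 325) plus the double crossovers (43).
RF(f–w) = (325 + 43) / 2057 = 368/2057 = 0.1789 → 17.9 centimorgans.

17.9 centimorgans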